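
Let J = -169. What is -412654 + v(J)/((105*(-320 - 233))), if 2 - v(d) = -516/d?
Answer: -4049367512012/9812985 ≈ -4.1265e+5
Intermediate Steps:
v(d) = 2 + 516/d (v(d) = 2 - (-516)/d = 2 + 516/d)
-412654 + v(J)/((105*(-320 - 233))) = -412654 + (2 + 516/(-169))/((105*(-320 - 233))) = -412654 + (2 + 516*(-1/169))/((105*(-553))) = -412654 + (2 - 516/169)/(-58065) = -412654 - 178/169*(-1/58065) = -412654 + 178/9812985 = -4049367512012/9812985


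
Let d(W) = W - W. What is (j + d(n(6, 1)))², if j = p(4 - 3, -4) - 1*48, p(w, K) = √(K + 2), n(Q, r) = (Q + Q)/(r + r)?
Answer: (48 - I*√2)² ≈ 2302.0 - 135.76*I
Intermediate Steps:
n(Q, r) = Q/r (n(Q, r) = (2*Q)/((2*r)) = (2*Q)*(1/(2*r)) = Q/r)
d(W) = 0
p(w, K) = √(2 + K)
j = -48 + I*√2 (j = √(2 - 4) - 1*48 = √(-2) - 48 = I*√2 - 48 = -48 + I*√2 ≈ -48.0 + 1.4142*I)
(j + d(n(6, 1)))² = ((-48 + I*√2) + 0)² = (-48 + I*√2)²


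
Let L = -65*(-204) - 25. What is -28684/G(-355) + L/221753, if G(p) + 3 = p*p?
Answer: -2346430941/13972878283 ≈ -0.16793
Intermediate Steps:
G(p) = -3 + p² (G(p) = -3 + p*p = -3 + p²)
L = 13235 (L = 13260 - 25 = 13235)
-28684/G(-355) + L/221753 = -28684/(-3 + (-355)²) + 13235/221753 = -28684/(-3 + 126025) + 13235*(1/221753) = -28684/126022 + 13235/221753 = -28684*1/126022 + 13235/221753 = -14342/63011 + 13235/221753 = -2346430941/13972878283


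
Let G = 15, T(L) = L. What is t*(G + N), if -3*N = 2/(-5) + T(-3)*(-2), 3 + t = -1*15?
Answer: -1182/5 ≈ -236.40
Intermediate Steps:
t = -18 (t = -3 - 1*15 = -3 - 15 = -18)
N = -28/15 (N = -(2/(-5) - 3*(-2))/3 = -(2*(-⅕) + 6)/3 = -(-⅖ + 6)/3 = -⅓*28/5 = -28/15 ≈ -1.8667)
t*(G + N) = -18*(15 - 28/15) = -18*197/15 = -1182/5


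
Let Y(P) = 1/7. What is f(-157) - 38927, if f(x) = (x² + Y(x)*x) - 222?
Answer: -101657/7 ≈ -14522.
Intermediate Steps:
Y(P) = ⅐
f(x) = -222 + x² + x/7 (f(x) = (x² + x/7) - 222 = -222 + x² + x/7)
f(-157) - 38927 = (-222 + (-157)² + (⅐)*(-157)) - 38927 = (-222 + 24649 - 157/7) - 38927 = 170832/7 - 38927 = -101657/7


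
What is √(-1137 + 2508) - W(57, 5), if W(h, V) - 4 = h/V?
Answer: -77/5 + √1371 ≈ 21.627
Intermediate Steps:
W(h, V) = 4 + h/V
√(-1137 + 2508) - W(57, 5) = √(-1137 + 2508) - (4 + 57/5) = √1371 - (4 + 57*(⅕)) = √1371 - (4 + 57/5) = √1371 - 1*77/5 = √1371 - 77/5 = -77/5 + √1371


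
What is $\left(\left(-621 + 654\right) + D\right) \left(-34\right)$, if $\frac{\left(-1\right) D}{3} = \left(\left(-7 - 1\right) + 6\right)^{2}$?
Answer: $-714$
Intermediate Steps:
$D = -12$ ($D = - 3 \left(\left(-7 - 1\right) + 6\right)^{2} = - 3 \left(-8 + 6\right)^{2} = - 3 \left(-2\right)^{2} = \left(-3\right) 4 = -12$)
$\left(\left(-621 + 654\right) + D\right) \left(-34\right) = \left(\left(-621 + 654\right) - 12\right) \left(-34\right) = \left(33 - 12\right) \left(-34\right) = 21 \left(-34\right) = -714$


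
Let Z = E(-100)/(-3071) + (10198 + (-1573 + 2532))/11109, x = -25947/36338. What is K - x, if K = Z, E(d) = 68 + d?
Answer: 714391012821/413232574594 ≈ 1.7288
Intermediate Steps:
x = -25947/36338 (x = -25947*1/36338 = -25947/36338 ≈ -0.71405)
Z = 11539545/11371913 (Z = (68 - 100)/(-3071) + (10198 + (-1573 + 2532))/11109 = -32*(-1/3071) + (10198 + 959)*(1/11109) = 32/3071 + 11157*(1/11109) = 32/3071 + 3719/3703 = 11539545/11371913 ≈ 1.0147)
K = 11539545/11371913 ≈ 1.0147
K - x = 11539545/11371913 - 1*(-25947/36338) = 11539545/11371913 + 25947/36338 = 714391012821/413232574594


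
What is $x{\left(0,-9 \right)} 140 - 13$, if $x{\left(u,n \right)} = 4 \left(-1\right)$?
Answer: $-573$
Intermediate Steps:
$x{\left(u,n \right)} = -4$
$x{\left(0,-9 \right)} 140 - 13 = \left(-4\right) 140 - 13 = -560 - 13 = -573$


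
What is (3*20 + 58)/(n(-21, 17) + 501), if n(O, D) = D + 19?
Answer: 118/537 ≈ 0.21974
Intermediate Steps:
n(O, D) = 19 + D
(3*20 + 58)/(n(-21, 17) + 501) = (3*20 + 58)/((19 + 17) + 501) = (60 + 58)/(36 + 501) = 118/537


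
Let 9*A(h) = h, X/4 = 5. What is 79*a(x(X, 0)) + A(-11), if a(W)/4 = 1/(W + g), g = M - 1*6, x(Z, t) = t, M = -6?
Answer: -248/9 ≈ -27.556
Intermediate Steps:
X = 20 (X = 4*5 = 20)
A(h) = h/9
g = -12 (g = -6 - 1*6 = -6 - 6 = -12)
a(W) = 4/(-12 + W) (a(W) = 4/(W - 12) = 4/(-12 + W))
79*a(x(X, 0)) + A(-11) = 79*(4/(-12 + 0)) + (⅑)*(-11) = 79*(4/(-12)) - 11/9 = 79*(4*(-1/12)) - 11/9 = 79*(-⅓) - 11/9 = -79/3 - 11/9 = -248/9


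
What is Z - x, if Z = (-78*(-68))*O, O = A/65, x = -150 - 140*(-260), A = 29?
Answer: -169418/5 ≈ -33884.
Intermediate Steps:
x = 36250 (x = -150 + 36400 = 36250)
O = 29/65 ≈ 0.44615
Z = 11832/5 (Z = -78*(-68)*(29/65) = 5304*(29/65) = 11832/5 ≈ 2366.4)
Z - x = 11832/5 - 1*36250 = 11832/5 - 36250 = -169418/5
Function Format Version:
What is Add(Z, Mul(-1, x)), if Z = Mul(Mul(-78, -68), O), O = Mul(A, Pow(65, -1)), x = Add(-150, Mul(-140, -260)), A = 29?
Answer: Rational(-169418, 5) ≈ -33884.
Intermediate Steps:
x = 36250 (x = Add(-150, 36400) = 36250)
O = Rational(29, 65) (O = Mul(29, Pow(65, -1)) = Mul(29, Rational(1, 65)) = Rational(29, 65) ≈ 0.44615)
Z = Rational(11832, 5) (Z = Mul(Mul(-78, -68), Rational(29, 65)) = Mul(5304, Rational(29, 65)) = Rational(11832, 5) ≈ 2366.4)
Add(Z, Mul(-1, x)) = Add(Rational(11832, 5), Mul(-1, 36250)) = Add(Rational(11832, 5), -36250) = Rational(-169418, 5)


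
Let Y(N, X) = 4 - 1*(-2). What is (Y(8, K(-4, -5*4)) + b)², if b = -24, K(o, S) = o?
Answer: 324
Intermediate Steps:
Y(N, X) = 6 (Y(N, X) = 4 + 2 = 6)
(Y(8, K(-4, -5*4)) + b)² = (6 - 24)² = (-18)² = 324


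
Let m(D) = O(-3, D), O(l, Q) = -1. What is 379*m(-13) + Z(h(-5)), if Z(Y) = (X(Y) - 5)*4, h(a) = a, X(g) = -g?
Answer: -379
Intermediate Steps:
m(D) = -1
Z(Y) = -20 - 4*Y (Z(Y) = (-Y - 5)*4 = (-5 - Y)*4 = -20 - 4*Y)
379*m(-13) + Z(h(-5)) = 379*(-1) + (-20 - 4*(-5)) = -379 + (-20 + 20) = -379 + 0 = -379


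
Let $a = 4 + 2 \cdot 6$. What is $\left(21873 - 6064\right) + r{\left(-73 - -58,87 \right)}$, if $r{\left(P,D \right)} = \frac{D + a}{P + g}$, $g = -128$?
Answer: $\frac{2260584}{143} \approx 15808.0$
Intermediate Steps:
$a = 16$ ($a = 4 + 12 = 16$)
$r{\left(P,D \right)} = \frac{16 + D}{-128 + P}$ ($r{\left(P,D \right)} = \frac{D + 16}{P - 128} = \frac{16 + D}{-128 + P}$)
$\left(21873 - 6064\right) + r{\left(-73 - -58,87 \right)} = \left(21873 - 6064\right) + \frac{16 + 87}{-128 - 15} = 15809 + \frac{1}{-128 + \left(-73 + 58\right)} 103 = 15809 + \frac{1}{-128 - 15} \cdot 103 = 15809 + \frac{1}{-143} \cdot 103 = 15809 - \frac{103}{143} = \frac{2260584}{143}$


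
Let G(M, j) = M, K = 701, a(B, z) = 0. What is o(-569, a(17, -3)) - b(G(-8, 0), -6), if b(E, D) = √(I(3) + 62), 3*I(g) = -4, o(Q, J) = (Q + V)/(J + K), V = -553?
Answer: -1122/701 - √546/3 ≈ -9.3895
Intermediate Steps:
o(Q, J) = (-553 + Q)/(701 + J) (o(Q, J) = (Q - 553)/(J + 701) = (-553 + Q)/(701 + J))
I(g) = -4/3 (I(g) = (⅓)*(-4) = -4/3)
b(E, D) = √546/3 (b(E, D) = √(-4/3 + 62) = √(182/3) = √546/3)
o(-569, a(17, -3)) - b(G(-8, 0), -6) = (-553 - 569)/(701 + 0) - √546/3 = -1122/701 - √546/3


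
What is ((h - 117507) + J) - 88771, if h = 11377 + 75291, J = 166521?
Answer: 46911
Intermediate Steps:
h = 86668
((h - 117507) + J) - 88771 = ((86668 - 117507) + 166521) - 88771 = (-30839 + 166521) - 88771 = 135682 - 88771 = 46911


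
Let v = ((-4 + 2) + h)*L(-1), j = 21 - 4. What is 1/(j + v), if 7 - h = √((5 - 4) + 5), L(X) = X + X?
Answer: 7/25 - 2*√6/25 ≈ 0.084041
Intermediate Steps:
L(X) = 2*X
h = 7 - √6 (h = 7 - √((5 - 4) + 5) = 7 - √(1 + 5) = 7 - √6 ≈ 4.5505)
j = 17
v = -10 + 2*√6 (v = ((-4 + 2) + (7 - √6))*(2*(-1)) = (-2 + (7 - √6))*(-2) = (5 - √6)*(-2) = -10 + 2*√6 ≈ -5.1010)
1/(j + v) = 1/(17 + (-10 + 2*√6)) = 1/(7 + 2*√6)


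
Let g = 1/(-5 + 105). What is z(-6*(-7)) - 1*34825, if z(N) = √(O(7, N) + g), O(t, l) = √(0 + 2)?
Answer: -34825 + √(1 + 100*√2)/10 ≈ -34824.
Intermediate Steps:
O(t, l) = √2
g = 1/100 ≈ 0.010000
z(N) = √(1/100 + √2) (z(N) = √(√2 + 1/100) = √(1/100 + √2))
z(-6*(-7)) - 1*34825 = √(1 + 100*√2)/10 - 1*34825 = √(1 + 100*√2)/10 - 34825 = -34825 + √(1 + 100*√2)/10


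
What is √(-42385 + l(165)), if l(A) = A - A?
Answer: 7*I*√865 ≈ 205.88*I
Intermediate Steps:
l(A) = 0
√(-42385 + l(165)) = √(-42385 + 0) = √(-42385) = 7*I*√865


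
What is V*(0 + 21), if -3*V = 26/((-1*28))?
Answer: 13/2 ≈ 6.5000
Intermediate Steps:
V = 13/42 (V = -26/(3*((-1*28))) = -26/(3*(-28)) = -26*(-1)/(3*28) = -1/3*(-13/14) = 13/42 ≈ 0.30952)
V*(0 + 21) = 13*(0 + 21)/42 = (13/42)*21 = 13/2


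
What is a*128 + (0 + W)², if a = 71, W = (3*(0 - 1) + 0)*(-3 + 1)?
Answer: 9124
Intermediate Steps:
W = 6 (W = (3*(-1) + 0)*(-2) = (-3 + 0)*(-2) = -3*(-2) = 6)
a*128 + (0 + W)² = 71*128 + (0 + 6)² = 9088 + 6² = 9088 + 36 = 9124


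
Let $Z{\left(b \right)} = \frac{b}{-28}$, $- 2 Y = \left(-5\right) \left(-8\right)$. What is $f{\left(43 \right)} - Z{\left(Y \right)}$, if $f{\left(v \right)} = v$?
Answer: $\frac{296}{7} \approx 42.286$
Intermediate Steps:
$Y = -20$ ($Y = - \frac{\left(-5\right) \left(-8\right)}{2} = \left(- \frac{1}{2}\right) 40 = -20$)
$Z{\left(b \right)} = - \frac{b}{28}$ ($Z{\left(b \right)} = b \left(- \frac{1}{28}\right) = - \frac{b}{28}$)
$f{\left(43 \right)} - Z{\left(Y \right)} = 43 - \left(- \frac{1}{28}\right) \left(-20\right) = 43 - \frac{5}{7} = \frac{296}{7}$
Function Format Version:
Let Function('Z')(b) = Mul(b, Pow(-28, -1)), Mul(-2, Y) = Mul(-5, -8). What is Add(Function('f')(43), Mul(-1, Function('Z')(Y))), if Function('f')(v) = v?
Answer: Rational(296, 7) ≈ 42.286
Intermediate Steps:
Y = -20 (Y = Mul(Rational(-1, 2), Mul(-5, -8)) = Mul(Rational(-1, 2), 40) = -20)
Function('Z')(b) = Mul(Rational(-1, 28), b) (Function('Z')(b) = Mul(b, Rational(-1, 28)) = Mul(Rational(-1, 28), b))
Add(Function('f')(43), Mul(-1, Function('Z')(Y))) = Add(43, Mul(-1, Mul(Rational(-1, 28), -20))) = Add(43, Mul(-1, Rational(5, 7))) = Add(43, Rational(-5, 7)) = Rational(296, 7)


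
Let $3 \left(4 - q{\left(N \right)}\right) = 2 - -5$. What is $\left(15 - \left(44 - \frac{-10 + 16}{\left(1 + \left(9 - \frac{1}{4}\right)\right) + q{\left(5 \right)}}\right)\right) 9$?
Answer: $- \frac{35109}{137} \approx -256.27$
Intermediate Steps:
$q{\left(N \right)} = \frac{5}{3}$ ($q{\left(N \right)} = 4 - \frac{2 - -5}{3} = 4 - \frac{2 + 5}{3} = 4 - \frac{7}{3} = \frac{5}{3}$)
$\left(15 - \left(44 - \frac{-10 + 16}{\left(1 + \left(9 - \frac{1}{4}\right)\right) + q{\left(5 \right)}}\right)\right) 9 = \left(15 - \left(44 - \frac{-10 + 16}{\left(1 + \left(9 - \frac{1}{4}\right)\right) + \frac{5}{3}}\right)\right) 9 = \left(15 - \left(44 - \frac{6}{\left(1 + \left(9 - \frac{1}{4}\right)\right) + \frac{5}{3}}\right)\right) 9 = \left(15 - \left(44 - \frac{6}{\left(1 + \frac{35}{4}\right) + \frac{5}{3}}\right)\right) 9 = \left(15 - \left(44 - \frac{6}{\frac{39}{4} + \frac{5}{3}}\right)\right) 9 = \left(15 - \left(44 - \frac{6}{\frac{137}{12}}\right)\right) 9 = \left(15 + \left(-44 + 6 \cdot \frac{12}{137}\right)\right) 9 = \left(15 + \left(-44 + \frac{72}{137}\right)\right) 9 = \left(15 - \frac{5956}{137}\right) 9 = \left(- \frac{3901}{137}\right) 9 = - \frac{35109}{137}$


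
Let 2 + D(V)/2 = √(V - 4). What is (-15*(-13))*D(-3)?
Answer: -780 + 390*I*√7 ≈ -780.0 + 1031.8*I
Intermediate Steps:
D(V) = -4 + 2*√(-4 + V) (D(V) = -4 + 2*√(V - 4) = -4 + 2*√(-4 + V))
(-15*(-13))*D(-3) = (-15*(-13))*(-4 + 2*√(-4 - 3)) = 195*(-4 + 2*√(-7)) = 195*(-4 + 2*(I*√7)) = 195*(-4 + 2*I*√7) = -780 + 390*I*√7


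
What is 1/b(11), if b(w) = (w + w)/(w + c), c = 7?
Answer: 9/11 ≈ 0.81818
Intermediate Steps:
b(w) = 2*w/(7 + w) (b(w) = (w + w)/(w + 7) = (2*w)/(7 + w) = 2*w/(7 + w))
1/b(11) = 1/(2*11/(7 + 11)) = 1/(2*11/18) = 1/(2*11*(1/18)) = 1/(11/9) = 9/11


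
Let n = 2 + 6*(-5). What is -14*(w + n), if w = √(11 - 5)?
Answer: 392 - 14*√6 ≈ 357.71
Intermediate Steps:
n = -28 (n = 2 - 30 = -28)
w = √6 ≈ 2.4495
-14*(w + n) = -14*(√6 - 28) = -14*(-28 + √6) = 392 - 14*√6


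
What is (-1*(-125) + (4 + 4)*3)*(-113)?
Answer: -16837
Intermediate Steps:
(-1*(-125) + (4 + 4)*3)*(-113) = (125 + 8*3)*(-113) = (125 + 24)*(-113) = 149*(-113) = -16837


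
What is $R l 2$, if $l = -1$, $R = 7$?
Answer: $-14$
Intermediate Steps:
$R l 2 = 7 \left(-1\right) 2 = \left(-7\right) 2 = -14$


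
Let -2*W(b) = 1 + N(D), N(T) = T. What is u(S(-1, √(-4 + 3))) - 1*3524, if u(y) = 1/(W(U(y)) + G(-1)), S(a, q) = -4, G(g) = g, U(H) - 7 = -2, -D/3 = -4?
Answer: -52862/15 ≈ -3524.1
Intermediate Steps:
D = 12 (D = -3*(-4) = 12)
U(H) = 5 (U(H) = 7 - 2 = 5)
W(b) = -13/2 (W(b) = -(1 + 12)/2 = -½*13 = -13/2)
u(y) = -2/15 (u(y) = 1/(-13/2 - 1) = 1/(-15/2) = -2/15)
u(S(-1, √(-4 + 3))) - 1*3524 = -2/15 - 1*3524 = -2/15 - 3524 = -52862/15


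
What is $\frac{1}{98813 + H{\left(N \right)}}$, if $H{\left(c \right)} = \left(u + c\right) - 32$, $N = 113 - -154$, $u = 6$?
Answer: $\frac{1}{99054} \approx 1.0096 \cdot 10^{-5}$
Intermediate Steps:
$N = 267$ ($N = 113 + 154 = 267$)
$H{\left(c \right)} = -26 + c$ ($H{\left(c \right)} = \left(6 + c\right) - 32 = -26 + c$)
$\frac{1}{98813 + H{\left(N \right)}} = \frac{1}{98813 + \left(-26 + 267\right)} = \frac{1}{98813 + 241} = \frac{1}{99054}$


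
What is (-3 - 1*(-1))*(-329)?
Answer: 658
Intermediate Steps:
(-3 - 1*(-1))*(-329) = (-3 + 1)*(-329) = -2*(-329) = 658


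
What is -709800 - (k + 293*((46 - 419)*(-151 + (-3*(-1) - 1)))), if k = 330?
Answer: -16994191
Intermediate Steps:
-709800 - (k + 293*((46 - 419)*(-151 + (-3*(-1) - 1)))) = -709800 - (330 + 293*((46 - 419)*(-151 + (-3*(-1) - 1)))) = -709800 - (330 + 293*(-373*(-151 + (3 - 1)))) = -709800 - (330 + 293*(-373*(-151 + 2))) = -709800 - (330 + 293*(-373*(-149))) = -709800 - (330 + 293*55577) = -709800 - (330 + 16284061) = -709800 - 1*16284391 = -709800 - 16284391 = -16994191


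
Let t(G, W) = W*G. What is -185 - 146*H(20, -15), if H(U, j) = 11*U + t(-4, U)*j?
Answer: -207505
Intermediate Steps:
t(G, W) = G*W
H(U, j) = 11*U - 4*U*j (H(U, j) = 11*U + (-4*U)*j = 11*U - 4*U*j)
-185 - 146*H(20, -15) = -185 - 2920*(11 - 4*(-15)) = -185 - 2920*(11 + 60) = -185 - 2920*71 = -185 - 146*1420 = -185 - 207320 = -207505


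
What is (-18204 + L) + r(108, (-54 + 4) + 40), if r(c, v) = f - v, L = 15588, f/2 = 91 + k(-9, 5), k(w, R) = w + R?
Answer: -2432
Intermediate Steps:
k(w, R) = R + w
f = 174 (f = 2*(91 + (5 - 9)) = 2*(91 - 4) = 2*87 = 174)
r(c, v) = 174 - v
(-18204 + L) + r(108, (-54 + 4) + 40) = (-18204 + 15588) + (174 - ((-54 + 4) + 40)) = -2616 + (174 - (-50 + 40)) = -2616 + (174 - 1*(-10)) = -2616 + (174 + 10) = -2616 + 184 = -2432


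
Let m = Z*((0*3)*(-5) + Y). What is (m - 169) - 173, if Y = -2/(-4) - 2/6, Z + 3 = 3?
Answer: -342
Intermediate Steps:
Z = 0 (Z = -3 + 3 = 0)
Y = 1/6 (Y = -2*(-1/4) - 2*1/6 = 1/2 - 1/3 = 1/6 ≈ 0.16667)
m = 0 (m = 0*((0*3)*(-5) + 1/6) = 0*(0*(-5) + 1/6) = 0*(0 + 1/6) = 0*(1/6) = 0)
(m - 169) - 173 = (0 - 169) - 173 = -169 - 173 = -342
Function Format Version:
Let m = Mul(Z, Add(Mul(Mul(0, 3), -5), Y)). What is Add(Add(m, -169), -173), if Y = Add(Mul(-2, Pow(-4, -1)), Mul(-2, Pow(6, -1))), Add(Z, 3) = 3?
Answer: -342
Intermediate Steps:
Z = 0 (Z = Add(-3, 3) = 0)
Y = Rational(1, 6) (Y = Add(Mul(-2, Rational(-1, 4)), Mul(-2, Rational(1, 6))) = Add(Rational(1, 2), Rational(-1, 3)) = Rational(1, 6) ≈ 0.16667)
m = 0 (m = Mul(0, Add(Mul(Mul(0, 3), -5), Rational(1, 6))) = Mul(0, Add(Mul(0, -5), Rational(1, 6))) = Mul(0, Add(0, Rational(1, 6))) = Mul(0, Rational(1, 6)) = 0)
Add(Add(m, -169), -173) = Add(Add(0, -169), -173) = Add(-169, -173) = -342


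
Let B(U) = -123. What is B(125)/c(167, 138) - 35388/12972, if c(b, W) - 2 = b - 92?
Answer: -360036/83237 ≈ -4.3254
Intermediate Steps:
c(b, W) = -90 + b (c(b, W) = 2 + (b - 92) = 2 + (-92 + b) = -90 + b)
B(125)/c(167, 138) - 35388/12972 = -123/(-90 + 167) - 35388/12972 = -123/77 - 35388*1/12972 = -123*1/77 - 2949/1081 = -123/77 - 2949/1081 = -360036/83237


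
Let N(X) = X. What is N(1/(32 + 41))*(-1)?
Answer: -1/73 ≈ -0.013699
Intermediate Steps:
N(1/(32 + 41))*(-1) = -1/(32 + 41) = -1/73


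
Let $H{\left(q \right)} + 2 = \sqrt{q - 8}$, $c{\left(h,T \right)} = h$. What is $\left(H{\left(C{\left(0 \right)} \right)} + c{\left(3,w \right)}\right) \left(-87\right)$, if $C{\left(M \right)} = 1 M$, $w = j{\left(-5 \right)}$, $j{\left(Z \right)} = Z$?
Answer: $-87 - 174 i \sqrt{2} \approx -87.0 - 246.07 i$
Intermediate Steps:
$w = -5$
$C{\left(M \right)} = M$
$H{\left(q \right)} = -2 + \sqrt{-8 + q}$ ($H{\left(q \right)} = -2 + \sqrt{q - 8} = -2 + \sqrt{-8 + q}$)
$\left(H{\left(C{\left(0 \right)} \right)} + c{\left(3,w \right)}\right) \left(-87\right) = \left(\left(-2 + \sqrt{-8 + 0}\right) + 3\right) \left(-87\right) = \left(\left(-2 + \sqrt{-8}\right) + 3\right) \left(-87\right) = \left(\left(-2 + 2 i \sqrt{2}\right) + 3\right) \left(-87\right) = \left(1 + 2 i \sqrt{2}\right) \left(-87\right) = -87 - 174 i \sqrt{2}$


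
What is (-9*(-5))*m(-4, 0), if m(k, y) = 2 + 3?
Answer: 225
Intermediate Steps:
m(k, y) = 5
(-9*(-5))*m(-4, 0) = -9*(-5)*5 = 45*5 = 225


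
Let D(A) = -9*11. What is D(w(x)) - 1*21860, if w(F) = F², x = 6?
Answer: -21959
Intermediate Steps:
D(A) = -99
D(w(x)) - 1*21860 = -99 - 1*21860 = -99 - 21860 = -21959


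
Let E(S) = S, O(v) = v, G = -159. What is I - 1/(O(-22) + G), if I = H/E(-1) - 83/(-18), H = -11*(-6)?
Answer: -199987/3258 ≈ -61.383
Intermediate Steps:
H = 66
I = -1105/18 (I = 66/(-1) - 83/(-18) = 66*(-1) - 83*(-1/18) = -66 + 83/18 = -1105/18 ≈ -61.389)
I - 1/(O(-22) + G) = -1105/18 - 1/(-22 - 159) = -1105/18 - 1/(-181) = -1105/18 - 1*(-1/181) = -1105/18 + 1/181 = -199987/3258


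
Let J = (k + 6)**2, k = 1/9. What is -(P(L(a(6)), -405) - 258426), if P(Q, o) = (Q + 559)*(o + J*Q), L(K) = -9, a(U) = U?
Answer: 5994334/9 ≈ 6.6604e+5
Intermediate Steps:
k = 1/9 ≈ 0.11111
J = 3025/81 (J = (1/9 + 6)**2 = (55/9)**2 = 3025/81 ≈ 37.346)
P(Q, o) = (559 + Q)*(o + 3025*Q/81) (P(Q, o) = (Q + 559)*(o + 3025*Q/81) = (559 + Q)*(o + 3025*Q/81))
-(P(L(a(6)), -405) - 258426) = -((559*(-405) + (3025/81)*(-9)**2 + (1690975/81)*(-9) - 9*(-405)) - 258426) = -((-226395 + (3025/81)*81 - 1690975/9 + 3645) - 258426) = -((-226395 + 3025 - 1690975/9 + 3645) - 258426) = -(-3668500/9 - 258426) = -1*(-5994334/9) = 5994334/9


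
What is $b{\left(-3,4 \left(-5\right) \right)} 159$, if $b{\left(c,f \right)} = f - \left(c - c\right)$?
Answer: $-3180$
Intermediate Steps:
$b{\left(c,f \right)} = f$ ($b{\left(c,f \right)} = f - 0 = f + 0 = f$)
$b{\left(-3,4 \left(-5\right) \right)} 159 = 4 \left(-5\right) 159 = \left(-20\right) 159 = -3180$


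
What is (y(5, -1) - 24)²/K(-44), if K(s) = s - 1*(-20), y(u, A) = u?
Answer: -361/24 ≈ -15.042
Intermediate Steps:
K(s) = 20 + s (K(s) = s + 20 = 20 + s)
(y(5, -1) - 24)²/K(-44) = (5 - 24)²/(20 - 44) = (-19)²/(-24) = 361*(-1/24) = -361/24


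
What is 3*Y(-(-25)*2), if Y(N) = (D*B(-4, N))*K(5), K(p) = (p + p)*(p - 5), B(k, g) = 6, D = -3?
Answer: 0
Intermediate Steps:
K(p) = 2*p*(-5 + p) (K(p) = (2*p)*(-5 + p) = 2*p*(-5 + p))
Y(N) = 0 (Y(N) = (-3*6)*(2*5*(-5 + 5)) = -36*5*0 = -18*0 = 0)
3*Y(-(-25)*2) = 3*0 = 0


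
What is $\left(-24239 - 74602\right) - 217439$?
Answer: $-316280$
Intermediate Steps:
$\left(-24239 - 74602\right) - 217439 = -98841 - 217439 = -316280$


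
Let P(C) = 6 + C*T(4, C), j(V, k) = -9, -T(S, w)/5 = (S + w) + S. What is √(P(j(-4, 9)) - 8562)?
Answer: I*√8601 ≈ 92.742*I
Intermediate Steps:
T(S, w) = -10*S - 5*w (T(S, w) = -5*((S + w) + S) = -5*(w + 2*S) = -10*S - 5*w)
P(C) = 6 + C*(-40 - 5*C) (P(C) = 6 + C*(-10*4 - 5*C) = 6 + C*(-40 - 5*C))
√(P(j(-4, 9)) - 8562) = √((6 - 5*(-9)*(8 - 9)) - 8562) = √((6 - 5*(-9)*(-1)) - 8562) = √((6 - 45) - 8562) = √(-39 - 8562) = √(-8601) = I*√8601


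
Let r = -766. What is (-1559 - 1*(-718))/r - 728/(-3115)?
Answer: 453909/340870 ≈ 1.3316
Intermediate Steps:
(-1559 - 1*(-718))/r - 728/(-3115) = (-1559 - 1*(-718))/(-766) - 728/(-3115) = (-1559 + 718)*(-1/766) - 728*(-1/3115) = -841*(-1/766) + 104/445 = 841/766 + 104/445 = 453909/340870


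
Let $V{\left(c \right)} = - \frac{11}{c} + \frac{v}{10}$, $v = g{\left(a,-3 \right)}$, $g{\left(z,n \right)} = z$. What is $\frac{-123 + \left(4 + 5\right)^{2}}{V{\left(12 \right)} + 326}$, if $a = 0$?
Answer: $- \frac{504}{3901} \approx -0.1292$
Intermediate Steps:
$v = 0$
$V{\left(c \right)} = - \frac{11}{c}$ ($V{\left(c \right)} = - \frac{11}{c} + \frac{0}{10} = - \frac{11}{c} + 0 \cdot \frac{1}{10} = - \frac{11}{c} + 0 = - \frac{11}{c}$)
$\frac{-123 + \left(4 + 5\right)^{2}}{V{\left(12 \right)} + 326} = \frac{-123 + \left(4 + 5\right)^{2}}{- \frac{11}{12} + 326} = \frac{-123 + 9^{2}}{\left(-11\right) \frac{1}{12} + 326} = \frac{-123 + 81}{- \frac{11}{12} + 326} = - \frac{42}{\frac{3901}{12}} = \left(-42\right) \frac{12}{3901} = - \frac{504}{3901}$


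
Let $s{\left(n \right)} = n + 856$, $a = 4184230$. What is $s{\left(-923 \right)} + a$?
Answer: $4184163$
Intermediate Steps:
$s{\left(n \right)} = 856 + n$
$s{\left(-923 \right)} + a = \left(856 - 923\right) + 4184230 = -67 + 4184230 = 4184163$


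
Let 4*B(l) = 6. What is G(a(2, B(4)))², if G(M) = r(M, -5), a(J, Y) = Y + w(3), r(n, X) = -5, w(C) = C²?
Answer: 25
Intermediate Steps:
B(l) = 3/2 (B(l) = (¼)*6 = 3/2)
a(J, Y) = 9 + Y (a(J, Y) = Y + 3² = Y + 9 = 9 + Y)
G(M) = -5
G(a(2, B(4)))² = (-5)² = 25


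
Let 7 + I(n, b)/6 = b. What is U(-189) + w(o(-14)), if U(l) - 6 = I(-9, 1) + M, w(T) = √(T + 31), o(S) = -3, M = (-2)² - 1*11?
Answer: -37 + 2*√7 ≈ -31.708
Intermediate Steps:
M = -7 (M = 4 - 11 = -7)
I(n, b) = -42 + 6*b
w(T) = √(31 + T)
U(l) = -37 (U(l) = 6 + ((-42 + 6*1) - 7) = 6 + ((-42 + 6) - 7) = 6 + (-36 - 7) = 6 - 43 = -37)
U(-189) + w(o(-14)) = -37 + √(31 - 3) = -37 + √28 = -37 + 2*√7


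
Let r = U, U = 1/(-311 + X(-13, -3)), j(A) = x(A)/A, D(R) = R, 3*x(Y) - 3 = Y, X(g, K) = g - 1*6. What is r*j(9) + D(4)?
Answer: 5938/1485 ≈ 3.9987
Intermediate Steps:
X(g, K) = -6 + g (X(g, K) = g - 6 = -6 + g)
x(Y) = 1 + Y/3
j(A) = (1 + A/3)/A
U = -1/330 (U = 1/(-311 + (-6 - 13)) = 1/(-311 - 19) = 1/(-330) = -1/330 ≈ -0.0030303)
r = -1/330 ≈ -0.0030303
r*j(9) + D(4) = -(3 + 9)/(990*9) + 4 = -12/(990*9) + 4 = -1/330*4/9 + 4 = -2/1485 + 4 = 5938/1485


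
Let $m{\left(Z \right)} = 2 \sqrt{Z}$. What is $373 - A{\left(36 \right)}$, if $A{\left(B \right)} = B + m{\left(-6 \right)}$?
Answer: $337 - 2 i \sqrt{6} \approx 337.0 - 4.899 i$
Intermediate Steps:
$A{\left(B \right)} = B + 2 i \sqrt{6}$ ($A{\left(B \right)} = B + 2 \sqrt{-6} = B + 2 i \sqrt{6}$)
$373 - A{\left(36 \right)} = 373 - \left(36 + 2 i \sqrt{6}\right) = 337 - 2 i \sqrt{6}$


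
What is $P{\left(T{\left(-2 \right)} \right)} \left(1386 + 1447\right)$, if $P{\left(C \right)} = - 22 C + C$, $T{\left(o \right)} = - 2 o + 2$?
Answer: $-356958$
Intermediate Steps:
$T{\left(o \right)} = 2 - 2 o$
$P{\left(C \right)} = - 21 C$
$P{\left(T{\left(-2 \right)} \right)} \left(1386 + 1447\right) = - 21 \left(2 - -4\right) \left(1386 + 1447\right) = - 21 \left(2 + 4\right) 2833 = \left(-21\right) 6 \cdot 2833 = \left(-126\right) 2833 = -356958$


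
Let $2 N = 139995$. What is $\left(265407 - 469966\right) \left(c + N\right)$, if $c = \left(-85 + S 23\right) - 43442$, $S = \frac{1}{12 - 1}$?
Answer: $- \frac{119134547923}{22} \approx -5.4152 \cdot 10^{9}$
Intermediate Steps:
$N = \frac{139995}{2}$ ($N = \frac{1}{2} \cdot 139995 = \frac{139995}{2} \approx 69998.0$)
$S = \frac{1}{11} \approx 0.090909$
$c = - \frac{478774}{11}$ ($c = \left(-85 + \frac{1}{11} \cdot 23\right) - 43442 = \left(-85 + \frac{23}{11}\right) - 43442 = - \frac{912}{11} - 43442 = - \frac{478774}{11} \approx -43525.0$)
$\left(265407 - 469966\right) \left(c + N\right) = \left(265407 - 469966\right) \left(- \frac{478774}{11} + \frac{139995}{2}\right) = \left(-204559\right) \frac{582397}{22} = - \frac{119134547923}{22}$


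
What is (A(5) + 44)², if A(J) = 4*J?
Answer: 4096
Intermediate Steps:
(A(5) + 44)² = (4*5 + 44)² = (20 + 44)² = 64² = 4096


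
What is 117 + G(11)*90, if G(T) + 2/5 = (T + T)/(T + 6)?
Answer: 3357/17 ≈ 197.47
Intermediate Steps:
G(T) = -⅖ + 2*T/(6 + T) (G(T) = -⅖ + (T + T)/(T + 6) = -⅖ + (2*T)/(6 + T) = -⅖ + 2*T/(6 + T))
117 + G(11)*90 = 117 + (4*(-3 + 2*11)/(5*(6 + 11)))*90 = 117 + ((⅘)*(-3 + 22)/17)*90 = 117 + ((⅘)*(1/17)*19)*90 = 117 + (76/85)*90 = 117 + 1368/17 = 3357/17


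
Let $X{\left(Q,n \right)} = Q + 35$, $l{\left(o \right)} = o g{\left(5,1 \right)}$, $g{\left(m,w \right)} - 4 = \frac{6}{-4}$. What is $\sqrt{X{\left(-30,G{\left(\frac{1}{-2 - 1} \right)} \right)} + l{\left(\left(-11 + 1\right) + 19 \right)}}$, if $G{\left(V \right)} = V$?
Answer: $\frac{\sqrt{110}}{2} \approx 5.244$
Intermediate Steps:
$g{\left(m,w \right)} = \frac{5}{2}$ ($g{\left(m,w \right)} = 4 + \frac{6}{-4} = 4 + 6 \left(- \frac{1}{4}\right) = 4 - \frac{3}{2} = \frac{5}{2}$)
$l{\left(o \right)} = \frac{5 o}{2}$ ($l{\left(o \right)} = o \frac{5}{2} = \frac{5 o}{2}$)
$X{\left(Q,n \right)} = 35 + Q$
$\sqrt{X{\left(-30,G{\left(\frac{1}{-2 - 1} \right)} \right)} + l{\left(\left(-11 + 1\right) + 19 \right)}} = \sqrt{\left(35 - 30\right) + \frac{5 \left(\left(-11 + 1\right) + 19\right)}{2}} = \sqrt{5 + \frac{5 \left(-10 + 19\right)}{2}} = \sqrt{5 + \frac{5}{2} \cdot 9} = \sqrt{5 + \frac{45}{2}} = \sqrt{\frac{55}{2}} = \frac{\sqrt{110}}{2}$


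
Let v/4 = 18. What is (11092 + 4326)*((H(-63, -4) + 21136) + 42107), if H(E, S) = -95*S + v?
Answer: 982049510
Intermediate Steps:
v = 72 (v = 4*18 = 72)
H(E, S) = 72 - 95*S (H(E, S) = -95*S + 72 = 72 - 95*S)
(11092 + 4326)*((H(-63, -4) + 21136) + 42107) = (11092 + 4326)*(((72 - 95*(-4)) + 21136) + 42107) = 15418*(((72 + 380) + 21136) + 42107) = 15418*((452 + 21136) + 42107) = 15418*(21588 + 42107) = 15418*63695 = 982049510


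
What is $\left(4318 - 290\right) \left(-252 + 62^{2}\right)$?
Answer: $14468576$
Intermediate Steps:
$\left(4318 - 290\right) \left(-252 + 62^{2}\right) = 4028 \left(-252 + 3844\right) = 4028 \cdot 3592 = 14468576$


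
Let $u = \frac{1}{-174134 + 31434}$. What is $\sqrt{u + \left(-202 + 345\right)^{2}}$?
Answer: $\frac{\sqrt{4164089170673}}{14270} \approx 143.0$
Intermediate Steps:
$u = - \frac{1}{142700}$ ($u = \frac{1}{-142700} = - \frac{1}{142700} \approx -7.0077 \cdot 10^{-6}$)
$\sqrt{u + \left(-202 + 345\right)^{2}} = \sqrt{- \frac{1}{142700} + \left(-202 + 345\right)^{2}} = \sqrt{- \frac{1}{142700} + 143^{2}} = \sqrt{- \frac{1}{142700} + 20449} = \sqrt{\frac{2918072299}{142700}} = \frac{\sqrt{4164089170673}}{14270}$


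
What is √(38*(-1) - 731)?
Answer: I*√769 ≈ 27.731*I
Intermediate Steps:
√(38*(-1) - 731) = √(-38 - 731) = √(-769) = I*√769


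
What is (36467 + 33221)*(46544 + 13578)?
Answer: 4189781936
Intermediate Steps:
(36467 + 33221)*(46544 + 13578) = 69688*60122 = 4189781936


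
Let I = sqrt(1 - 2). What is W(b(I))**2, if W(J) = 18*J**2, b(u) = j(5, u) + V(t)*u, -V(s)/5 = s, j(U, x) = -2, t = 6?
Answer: 255446784 - 69672960*I ≈ 2.5545e+8 - 6.9673e+7*I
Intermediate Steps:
I
V(s) = -5*s
b(u) = -2 - 30*u (b(u) = -2 + (-5*6)*u = -2 - 30*u)
W(b(I))**2 = (18*(-2 - 30*I)**2)**2 = 324*(-2 - 30*I)**4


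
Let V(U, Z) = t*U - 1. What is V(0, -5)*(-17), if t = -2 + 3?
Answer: 17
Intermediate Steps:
t = 1
V(U, Z) = -1 + U (V(U, Z) = 1*U - 1 = U - 1 = -1 + U)
V(0, -5)*(-17) = (-1 + 0)*(-17) = -1*(-17) = 17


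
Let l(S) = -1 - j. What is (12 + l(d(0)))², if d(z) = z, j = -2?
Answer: 169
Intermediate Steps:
l(S) = 1 (l(S) = -1 - 1*(-2) = -1 + 2 = 1)
(12 + l(d(0)))² = (12 + 1)² = 13² = 169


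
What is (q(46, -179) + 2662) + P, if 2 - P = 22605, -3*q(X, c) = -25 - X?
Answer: -59752/3 ≈ -19917.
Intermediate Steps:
q(X, c) = 25/3 + X/3 (q(X, c) = -(-25 - X)/3 = 25/3 + X/3)
P = -22603 (P = 2 - 1*22605 = 2 - 22605 = -22603)
(q(46, -179) + 2662) + P = ((25/3 + (⅓)*46) + 2662) - 22603 = ((25/3 + 46/3) + 2662) - 22603 = (71/3 + 2662) - 22603 = 8057/3 - 22603 = -59752/3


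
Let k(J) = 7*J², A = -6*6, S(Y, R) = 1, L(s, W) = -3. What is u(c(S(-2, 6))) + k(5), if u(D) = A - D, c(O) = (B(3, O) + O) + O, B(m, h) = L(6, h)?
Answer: 140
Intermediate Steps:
A = -36
B(m, h) = -3
c(O) = -3 + 2*O (c(O) = (-3 + O) + O = -3 + 2*O)
u(D) = -36 - D
u(c(S(-2, 6))) + k(5) = (-36 - (-3 + 2*1)) + 7*5² = (-36 - (-3 + 2)) + 7*25 = (-36 - 1*(-1)) + 175 = (-36 + 1) + 175 = -35 + 175 = 140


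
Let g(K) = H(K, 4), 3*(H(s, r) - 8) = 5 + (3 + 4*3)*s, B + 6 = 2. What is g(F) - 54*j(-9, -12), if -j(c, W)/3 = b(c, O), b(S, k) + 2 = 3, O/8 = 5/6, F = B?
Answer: 455/3 ≈ 151.67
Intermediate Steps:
B = -4 (B = -6 + 2 = -4)
F = -4
H(s, r) = 29/3 + 5*s (H(s, r) = 8 + (5 + (3 + 4*3)*s)/3 = 8 + (5 + (3 + 12)*s)/3 = 8 + (5 + 15*s)/3 = 8 + (5/3 + 5*s) = 29/3 + 5*s)
O = 20/3 (O = 8*(5/6) = 8*(5*(⅙)) = 8*(⅚) = 20/3 ≈ 6.6667)
g(K) = 29/3 + 5*K
b(S, k) = 1 (b(S, k) = -2 + 3 = 1)
j(c, W) = -3 (j(c, W) = -3*1 = -3)
g(F) - 54*j(-9, -12) = (29/3 + 5*(-4)) - 54*(-3) = (29/3 - 20) + 162 = -31/3 + 162 = 455/3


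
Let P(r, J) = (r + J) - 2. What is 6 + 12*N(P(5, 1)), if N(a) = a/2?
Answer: 30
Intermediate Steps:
P(r, J) = -2 + J + r (P(r, J) = (J + r) - 2 = -2 + J + r)
N(a) = a/2 (N(a) = a*(½) = a/2)
6 + 12*N(P(5, 1)) = 6 + 12*((-2 + 1 + 5)/2) = 6 + 12*((½)*4) = 6 + 12*2 = 6 + 24 = 30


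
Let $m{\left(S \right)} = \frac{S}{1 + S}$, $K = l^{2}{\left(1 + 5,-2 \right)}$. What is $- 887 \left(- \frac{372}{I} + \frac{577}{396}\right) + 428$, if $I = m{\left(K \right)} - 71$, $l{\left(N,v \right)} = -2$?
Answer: $- \frac{28647403}{5148} \approx -5564.8$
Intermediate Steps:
$K = 4$ ($K = \left(-2\right)^{2} = 4$)
$I = - \frac{351}{5}$ ($I = \frac{4}{1 + 4} - 71 = \frac{4}{5} - 71 = - \frac{351}{5} \approx -70.2$)
$- 887 \left(- \frac{372}{I} + \frac{577}{396}\right) + 428 = - 887 \left(- \frac{372}{- \frac{351}{5}} + \frac{577}{396}\right) + 428 = - 887 \left(\left(-372\right) \left(- \frac{5}{351}\right) + 577 \cdot \frac{1}{396}\right) + 428 = - 887 \left(\frac{620}{117} + \frac{577}{396}\right) + 428 = \left(-887\right) \frac{34781}{5148} + 428 = - \frac{30850747}{5148} + 428 = - \frac{28647403}{5148}$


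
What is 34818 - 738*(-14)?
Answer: 45150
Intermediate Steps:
34818 - 738*(-14) = 34818 + 10332 = 45150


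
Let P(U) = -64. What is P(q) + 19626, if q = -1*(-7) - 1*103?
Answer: 19562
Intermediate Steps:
q = -96 (q = 7 - 103 = -96)
P(q) + 19626 = -64 + 19626 = 19562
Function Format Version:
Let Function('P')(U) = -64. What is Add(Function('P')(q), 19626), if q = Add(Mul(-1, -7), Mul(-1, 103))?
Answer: 19562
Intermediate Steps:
q = -96 (q = Add(7, -103) = -96)
Add(Function('P')(q), 19626) = Add(-64, 19626) = 19562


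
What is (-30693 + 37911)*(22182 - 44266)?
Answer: -159402312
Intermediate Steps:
(-30693 + 37911)*(22182 - 44266) = 7218*(-22084) = -159402312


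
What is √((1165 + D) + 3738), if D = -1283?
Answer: 2*√905 ≈ 60.166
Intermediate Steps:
√((1165 + D) + 3738) = √((1165 - 1283) + 3738) = √(-118 + 3738) = √3620 = 2*√905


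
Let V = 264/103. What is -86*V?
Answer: -22704/103 ≈ -220.43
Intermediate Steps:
V = 264/103 (V = 264*(1/103) = 264/103 ≈ 2.5631)
-86*V = -86*264/103 = -22704/103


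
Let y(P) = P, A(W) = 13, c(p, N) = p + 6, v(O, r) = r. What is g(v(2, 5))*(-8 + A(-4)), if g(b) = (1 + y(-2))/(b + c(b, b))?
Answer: -5/16 ≈ -0.31250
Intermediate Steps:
c(p, N) = 6 + p
g(b) = -1/(6 + 2*b) (g(b) = (1 - 2)/(b + (6 + b)) = -1/(6 + 2*b))
g(v(2, 5))*(-8 + A(-4)) = (-1/(6 + 2*5))*(-8 + 13) = -1/(6 + 10)*5 = -1/16*5 = -5/16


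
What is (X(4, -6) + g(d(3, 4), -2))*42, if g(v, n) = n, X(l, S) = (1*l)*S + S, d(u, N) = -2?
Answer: -1344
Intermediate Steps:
X(l, S) = S + S*l (X(l, S) = l*S + S = S*l + S = S + S*l)
(X(4, -6) + g(d(3, 4), -2))*42 = (-6*(1 + 4) - 2)*42 = (-6*5 - 2)*42 = (-30 - 2)*42 = -32*42 = -1344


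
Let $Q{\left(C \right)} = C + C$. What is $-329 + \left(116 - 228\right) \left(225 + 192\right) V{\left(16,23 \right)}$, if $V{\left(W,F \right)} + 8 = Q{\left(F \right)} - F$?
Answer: $-700889$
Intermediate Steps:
$Q{\left(C \right)} = 2 C$
$V{\left(W,F \right)} = -8 + F$ ($V{\left(W,F \right)} = -8 + \left(2 F - F\right) = -8 + F$)
$-329 + \left(116 - 228\right) \left(225 + 192\right) V{\left(16,23 \right)} = -329 + \left(116 - 228\right) \left(225 + 192\right) \left(-8 + 23\right) = -329 + \left(-112\right) 417 \cdot 15 = -329 - 700560 = -700889$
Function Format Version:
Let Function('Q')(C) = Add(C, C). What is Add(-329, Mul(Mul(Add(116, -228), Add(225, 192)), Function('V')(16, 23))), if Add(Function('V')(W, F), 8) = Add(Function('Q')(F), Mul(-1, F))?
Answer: -700889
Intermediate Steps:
Function('Q')(C) = Mul(2, C)
Function('V')(W, F) = Add(-8, F) (Function('V')(W, F) = Add(-8, Add(Mul(2, F), Mul(-1, F))) = Add(-8, F))
Add(-329, Mul(Mul(Add(116, -228), Add(225, 192)), Function('V')(16, 23))) = Add(-329, Mul(Mul(Add(116, -228), Add(225, 192)), Add(-8, 23))) = Add(-329, Mul(Mul(-112, 417), 15)) = Add(-329, Mul(-46704, 15)) = Add(-329, -700560) = -700889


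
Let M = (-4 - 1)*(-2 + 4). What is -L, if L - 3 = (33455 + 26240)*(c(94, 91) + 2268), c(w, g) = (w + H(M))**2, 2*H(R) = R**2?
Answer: -1373223783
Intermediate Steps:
M = -10 (M = -5*2 = -10)
H(R) = R**2/2
c(w, g) = (50 + w)**2 (c(w, g) = (w + (1/2)*(-10)**2)**2 = (w + (1/2)*100)**2 = (w + 50)**2 = (50 + w)**2)
L = 1373223783 (L = 3 + (33455 + 26240)*((50 + 94)**2 + 2268) = 3 + 59695*(144**2 + 2268) = 3 + 59695*(20736 + 2268) = 3 + 59695*23004 = 3 + 1373223780 = 1373223783)
-L = -1*1373223783 = -1373223783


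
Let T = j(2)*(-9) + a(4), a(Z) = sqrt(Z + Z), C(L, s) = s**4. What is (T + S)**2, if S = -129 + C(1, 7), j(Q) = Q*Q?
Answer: 4999704 + 8944*sqrt(2) ≈ 5.0124e+6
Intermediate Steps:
a(Z) = sqrt(2)*sqrt(Z) (a(Z) = sqrt(2*Z) = sqrt(2)*sqrt(Z))
j(Q) = Q**2
T = -36 + 2*sqrt(2) (T = 2**2*(-9) + sqrt(2)*sqrt(4) = 4*(-9) + sqrt(2)*2 = -36 + 2*sqrt(2) ≈ -33.172)
S = 2272 (S = -129 + 7**4 = -129 + 2401 = 2272)
(T + S)**2 = ((-36 + 2*sqrt(2)) + 2272)**2 = (2236 + 2*sqrt(2))**2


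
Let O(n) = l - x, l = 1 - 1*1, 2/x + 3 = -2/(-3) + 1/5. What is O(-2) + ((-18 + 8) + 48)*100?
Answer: 60815/16 ≈ 3800.9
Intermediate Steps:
x = -15/16 (x = 2/(-3 + (-2/(-3) + 1/5)) = 2/(-3 + (-2*(-⅓) + 1*(⅕))) = 2/(-3 + (⅔ + ⅕)) = 2/(-3 + 13/15) = 2/(-32/15) = 2*(-15/32) = -15/16 ≈ -0.93750)
l = 0 (l = 1 - 1 = 0)
O(n) = 15/16 (O(n) = 0 - 1*(-15/16) = 0 + 15/16 = 15/16)
O(-2) + ((-18 + 8) + 48)*100 = 15/16 + ((-18 + 8) + 48)*100 = 15/16 + (-10 + 48)*100 = 15/16 + 38*100 = 15/16 + 3800 = 60815/16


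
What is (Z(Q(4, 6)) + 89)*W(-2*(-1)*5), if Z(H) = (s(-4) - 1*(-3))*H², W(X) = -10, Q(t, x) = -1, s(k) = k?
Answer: -880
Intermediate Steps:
Z(H) = -H² (Z(H) = (-4 - 1*(-3))*H² = (-4 + 3)*H² = -H²)
(Z(Q(4, 6)) + 89)*W(-2*(-1)*5) = (-1*(-1)² + 89)*(-10) = (-1*1 + 89)*(-10) = (-1 + 89)*(-10) = 88*(-10) = -880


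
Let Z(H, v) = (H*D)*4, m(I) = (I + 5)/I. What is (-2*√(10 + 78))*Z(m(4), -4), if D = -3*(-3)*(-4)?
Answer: 1296*√22 ≈ 6078.8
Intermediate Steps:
D = -36 (D = 9*(-4) = -36)
m(I) = (5 + I)/I
Z(H, v) = -144*H (Z(H, v) = (H*(-36))*4 = -36*H*4 = -144*H)
(-2*√(10 + 78))*Z(m(4), -4) = (-2*√(10 + 78))*(-144*(5 + 4)/4) = (-4*√22)*(-36*9) = (-4*√22)*(-144*9/4) = -4*√22*(-324) = 1296*√22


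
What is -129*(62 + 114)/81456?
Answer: -473/1697 ≈ -0.27873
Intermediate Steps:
-129*(62 + 114)/81456 = -129*176*(1/81456) = -22704*1/81456 = -473/1697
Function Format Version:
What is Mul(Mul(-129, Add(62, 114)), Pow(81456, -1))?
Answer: Rational(-473, 1697) ≈ -0.27873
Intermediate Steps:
Mul(Mul(-129, Add(62, 114)), Pow(81456, -1)) = Mul(Mul(-129, 176), Rational(1, 81456)) = Mul(-22704, Rational(1, 81456)) = Rational(-473, 1697)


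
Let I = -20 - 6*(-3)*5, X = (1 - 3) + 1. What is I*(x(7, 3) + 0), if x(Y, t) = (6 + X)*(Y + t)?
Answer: 3500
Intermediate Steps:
X = -1 (X = -2 + 1 = -1)
x(Y, t) = 5*Y + 5*t (x(Y, t) = (6 - 1)*(Y + t) = 5*(Y + t) = 5*Y + 5*t)
I = 70 (I = -20 - (-18)*5 = -20 - 1*(-90) = -20 + 90 = 70)
I*(x(7, 3) + 0) = 70*((5*7 + 5*3) + 0) = 70*((35 + 15) + 0) = 70*(50 + 0) = 70*50 = 3500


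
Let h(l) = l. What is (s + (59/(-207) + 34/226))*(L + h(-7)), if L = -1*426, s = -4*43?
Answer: 1743431200/23391 ≈ 74534.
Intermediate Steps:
s = -172
L = -426
(s + (59/(-207) + 34/226))*(L + h(-7)) = (-172 + (59/(-207) + 34/226))*(-426 - 7) = (-172 + (59*(-1/207) + 34*(1/226)))*(-433) = (-172 + (-59/207 + 17/113))*(-433) = (-172 - 3148/23391)*(-433) = -4026400/23391*(-433) = 1743431200/23391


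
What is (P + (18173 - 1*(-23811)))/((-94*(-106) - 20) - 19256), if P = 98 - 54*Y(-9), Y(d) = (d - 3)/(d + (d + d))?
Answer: -21029/4656 ≈ -4.5165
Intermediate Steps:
Y(d) = (-3 + d)/(3*d) (Y(d) = (-3 + d)/(d + 2*d) = (-3 + d)/((3*d)) = (-3 + d)*(1/(3*d)) = (-3 + d)/(3*d))
P = 74 (P = 98 - 18*(-3 - 9)/(-9) = 98 - 18*(-1)*(-12)/9 = 98 - 54*4/9 = 98 - 24 = 74)
(P + (18173 - 1*(-23811)))/((-94*(-106) - 20) - 19256) = (74 + (18173 - 1*(-23811)))/((-94*(-106) - 20) - 19256) = (74 + (18173 + 23811))/((9964 - 20) - 19256) = (74 + 41984)/(9944 - 19256) = 42058/(-9312) = 42058*(-1/9312) = -21029/4656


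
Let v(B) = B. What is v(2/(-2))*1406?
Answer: -1406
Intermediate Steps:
v(2/(-2))*1406 = (2/(-2))*1406 = (2*(-1/2))*1406 = -1*1406 = -1406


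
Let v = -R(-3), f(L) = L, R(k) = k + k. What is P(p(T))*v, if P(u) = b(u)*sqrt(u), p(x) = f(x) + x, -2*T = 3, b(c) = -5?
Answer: -30*I*sqrt(3) ≈ -51.962*I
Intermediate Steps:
R(k) = 2*k
T = -3/2 (T = -1/2*3 = -3/2 ≈ -1.5000)
p(x) = 2*x (p(x) = x + x = 2*x)
P(u) = -5*sqrt(u)
v = 6 (v = -2*(-3) = -1*(-6) = 6)
P(p(T))*v = -5*I*sqrt(3)*6 = -30*I*sqrt(3)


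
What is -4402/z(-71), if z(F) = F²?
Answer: -62/71 ≈ -0.87324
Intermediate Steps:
-4402/z(-71) = -4402/((-71)²) = -4402/5041 = -4402*1/5041 = -62/71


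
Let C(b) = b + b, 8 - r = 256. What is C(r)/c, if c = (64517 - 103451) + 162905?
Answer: -496/123971 ≈ -0.0040009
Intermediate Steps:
c = 123971 (c = -38934 + 162905 = 123971)
r = -248 (r = 8 - 1*256 = 8 - 256 = -248)
C(b) = 2*b
C(r)/c = (2*(-248))/123971 = -496*1/123971 = -496/123971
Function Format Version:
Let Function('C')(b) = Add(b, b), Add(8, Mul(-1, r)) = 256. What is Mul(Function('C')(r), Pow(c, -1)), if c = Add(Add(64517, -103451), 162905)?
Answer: Rational(-496, 123971) ≈ -0.0040009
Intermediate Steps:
c = 123971 (c = Add(-38934, 162905) = 123971)
r = -248 (r = Add(8, Mul(-1, 256)) = Add(8, -256) = -248)
Function('C')(b) = Mul(2, b)
Mul(Function('C')(r), Pow(c, -1)) = Mul(Mul(2, -248), Pow(123971, -1)) = Mul(-496, Rational(1, 123971)) = Rational(-496, 123971)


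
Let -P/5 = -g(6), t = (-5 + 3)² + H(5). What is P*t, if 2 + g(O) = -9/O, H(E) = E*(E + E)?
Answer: -945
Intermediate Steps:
H(E) = 2*E² (H(E) = E*(2*E) = 2*E²)
g(O) = -2 - 9/O
t = 54 (t = (-5 + 3)² + 2*5² = (-2)² + 2*25 = 4 + 50 = 54)
P = -35/2 (P = -(-5)*(-2 - 9/6) = -(-5)*(-2 - 9*⅙) = -(-5)*(-2 - 3/2) = -(-5)*(-7)/2 = -5*7/2 = -35/2 ≈ -17.500)
P*t = -35/2*54 = -945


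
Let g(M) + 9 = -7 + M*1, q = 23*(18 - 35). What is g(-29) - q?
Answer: 346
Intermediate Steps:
q = -391 (q = 23*(-17) = -391)
g(M) = -16 + M (g(M) = -9 + (-7 + M*1) = -9 + (-7 + M) = -16 + M)
g(-29) - q = (-16 - 29) - 1*(-391) = -45 + 391 = 346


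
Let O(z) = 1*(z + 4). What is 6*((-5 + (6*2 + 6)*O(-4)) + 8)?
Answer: 18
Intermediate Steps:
O(z) = 4 + z (O(z) = 1*(4 + z) = 4 + z)
6*((-5 + (6*2 + 6)*O(-4)) + 8) = 6*((-5 + (6*2 + 6)*(4 - 4)) + 8) = 6*((-5 + (12 + 6)*0) + 8) = 6*((-5 + 18*0) + 8) = 6*((-5 + 0) + 8) = 6*(-5 + 8) = 6*3 = 18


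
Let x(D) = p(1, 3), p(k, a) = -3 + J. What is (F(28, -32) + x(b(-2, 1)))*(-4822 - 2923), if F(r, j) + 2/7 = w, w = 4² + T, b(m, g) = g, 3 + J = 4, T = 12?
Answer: -1394100/7 ≈ -1.9916e+5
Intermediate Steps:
J = 1 (J = -3 + 4 = 1)
p(k, a) = -2 (p(k, a) = -3 + 1 = -2)
x(D) = -2
w = 28 (w = 4² + 12 = 16 + 12 = 28)
F(r, j) = 194/7 (F(r, j) = -2/7 + 28 = 194/7)
(F(28, -32) + x(b(-2, 1)))*(-4822 - 2923) = (194/7 - 2)*(-4822 - 2923) = (180/7)*(-7745) = -1394100/7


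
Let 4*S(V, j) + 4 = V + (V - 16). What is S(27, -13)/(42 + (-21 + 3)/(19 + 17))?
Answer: 17/83 ≈ 0.20482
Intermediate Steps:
S(V, j) = -5 + V/2 (S(V, j) = -1 + (V + (V - 16))/4 = -1 + (V + (-16 + V))/4 = -1 + (-16 + 2*V)/4 = -1 + (-4 + V/2) = -5 + V/2)
S(27, -13)/(42 + (-21 + 3)/(19 + 17)) = (-5 + (½)*27)/(42 + (-21 + 3)/(19 + 17)) = (-5 + 27/2)/(42 - 18/36) = 17/(2*(42 - 18*1/36)) = 17/(2*(42 - ½)) = 17/(2*(83/2)) = (17/2)*(2/83) = 17/83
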